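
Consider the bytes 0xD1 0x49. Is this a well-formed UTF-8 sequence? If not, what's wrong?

invalid (non-continuation byte where continuation expected)

Leading byte 0xD1 = 11010001 → 2-byte form.
Byte 2 is 0x49 = 01001001, which is not 10xxxxxx — expected a continuation byte.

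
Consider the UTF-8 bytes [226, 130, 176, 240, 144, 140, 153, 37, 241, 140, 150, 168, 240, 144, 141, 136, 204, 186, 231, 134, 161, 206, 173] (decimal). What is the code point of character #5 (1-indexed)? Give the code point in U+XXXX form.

Offset 0: leading byte 0xE2 = 11100010 → 3-byte char #1 = E2 82 B0.
Offset 3: leading byte 0xF0 = 11110000 → 4-byte char #2 = F0 90 8C 99.
Offset 7: leading byte 0x25 = 00100101 → 1-byte char #3 = 25.
Offset 8: leading byte 0xF1 = 11110001 → 4-byte char #4 = F1 8C 96 A8.
Offset 12: leading byte 0xF0 = 11110000 → 4-byte char #5 = F0 90 8D 88.
Leading byte 0xF0 = 11110000 matches 11110xxx → 4-byte sequence.
Byte 1: 0xF0 = 11110000, payload 000 (3 bits).
Byte 2: 0x90 = 10010000 (10xxxxxx ✓), payload 010000.
Byte 3: 0x8D = 10001101 (10xxxxxx ✓), payload 001101.
Byte 4: 0x88 = 10001000 (10xxxxxx ✓), payload 001000.
Concatenate: 000010000001101001000 = 0x10348 (21 bits → U+10348).

U+10348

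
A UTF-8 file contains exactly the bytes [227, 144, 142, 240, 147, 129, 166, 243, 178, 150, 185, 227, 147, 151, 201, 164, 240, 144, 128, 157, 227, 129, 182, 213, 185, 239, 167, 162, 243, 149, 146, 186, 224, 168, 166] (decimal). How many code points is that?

Byte at offset 0: 0xE3 = 11100011 → 3-byte char (#1). Advance 3.
Byte at offset 3: 0xF0 = 11110000 → 4-byte char (#2). Advance 4.
Byte at offset 7: 0xF3 = 11110011 → 4-byte char (#3). Advance 4.
Byte at offset 11: 0xE3 = 11100011 → 3-byte char (#4). Advance 3.
Byte at offset 14: 0xC9 = 11001001 → 2-byte char (#5). Advance 2.
Byte at offset 16: 0xF0 = 11110000 → 4-byte char (#6). Advance 4.
Byte at offset 20: 0xE3 = 11100011 → 3-byte char (#7). Advance 3.
Byte at offset 23: 0xD5 = 11010101 → 2-byte char (#8). Advance 2.
Byte at offset 25: 0xEF = 11101111 → 3-byte char (#9). Advance 3.
Byte at offset 28: 0xF3 = 11110011 → 4-byte char (#10). Advance 4.
Byte at offset 32: 0xE0 = 11100000 → 3-byte char (#11). Advance 3.
Reached end at offset 35 after 11 code points.

11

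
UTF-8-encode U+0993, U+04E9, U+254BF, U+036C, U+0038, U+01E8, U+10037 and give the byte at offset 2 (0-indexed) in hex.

U+0993 → 3-byte form E0 A6 93 at offsets 0–2.
Offset 2 falls in char 1's range; it's byte 3 of E0 A6 93 = 0x93.

0x93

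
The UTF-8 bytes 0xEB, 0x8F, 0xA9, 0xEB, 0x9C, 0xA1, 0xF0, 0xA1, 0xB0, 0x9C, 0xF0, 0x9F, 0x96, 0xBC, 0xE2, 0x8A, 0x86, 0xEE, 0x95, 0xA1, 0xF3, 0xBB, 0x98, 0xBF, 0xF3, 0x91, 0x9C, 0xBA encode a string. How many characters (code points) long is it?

8

Byte at offset 0: 0xEB = 11101011 → 3-byte char (#1). Advance 3.
Byte at offset 3: 0xEB = 11101011 → 3-byte char (#2). Advance 3.
Byte at offset 6: 0xF0 = 11110000 → 4-byte char (#3). Advance 4.
Byte at offset 10: 0xF0 = 11110000 → 4-byte char (#4). Advance 4.
Byte at offset 14: 0xE2 = 11100010 → 3-byte char (#5). Advance 3.
Byte at offset 17: 0xEE = 11101110 → 3-byte char (#6). Advance 3.
Byte at offset 20: 0xF3 = 11110011 → 4-byte char (#7). Advance 4.
Byte at offset 24: 0xF3 = 11110011 → 4-byte char (#8). Advance 4.
Reached end at offset 28 after 8 code points.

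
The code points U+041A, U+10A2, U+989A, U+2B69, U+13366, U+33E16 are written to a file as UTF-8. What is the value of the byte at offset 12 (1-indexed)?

0xF0

1-indexed offset 12 is 0-indexed offset 11.
U+041A → 2-byte form D0 9A at offsets 0–1.
U+10A2 → 3-byte form E1 82 A2 at offsets 2–4.
U+989A → 3-byte form E9 A2 9A at offsets 5–7.
U+2B69 → 3-byte form E2 AD A9 at offsets 8–10.
U+13366 → 4-byte form F0 93 8D A6 at offsets 11–14.
Offset 11 falls in char 5's range; it's byte 1 of F0 93 8D A6 = 0xF0.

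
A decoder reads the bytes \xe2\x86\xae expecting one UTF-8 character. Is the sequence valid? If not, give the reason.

valid

Leading byte 0xE2 = 11100010 → 3-byte form.
Continuation bytes 0x86=10000110, 0xAE=10101110 all match 10xxxxxx.
Decoded value 0x21AE is ≥ 0x800 (shortest form) and not a surrogate.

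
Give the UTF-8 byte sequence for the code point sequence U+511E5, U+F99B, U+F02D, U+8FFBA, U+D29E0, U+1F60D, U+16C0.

F1 91 87 A5 EF A6 9B EF 80 AD F2 8F BE BA F3 92 A7 A0 F0 9F 98 8D E1 9B 80

U+511E5: 4-byte form → F1 91 87 A5.
U+F99B: 3-byte form → EF A6 9B.
U+F02D: 3-byte form → EF 80 AD.
U+8FFBA: 4-byte form → F2 8F BE BA.
U+D29E0: 4-byte form → F3 92 A7 A0.
U+1F60D: 4-byte form → F0 9F 98 8D.
U+16C0: 3-byte form → E1 9B 80.
Concatenated (25 bytes): F1 91 87 A5 EF A6 9B EF 80 AD F2 8F BE BA F3 92 A7 A0 F0 9F 98 8D E1 9B 80.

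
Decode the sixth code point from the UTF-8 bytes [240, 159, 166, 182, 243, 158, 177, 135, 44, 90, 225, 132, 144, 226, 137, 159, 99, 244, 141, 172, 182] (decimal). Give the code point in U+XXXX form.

Offset 0: leading byte 0xF0 = 11110000 → 4-byte char #1 = F0 9F A6 B6.
Offset 4: leading byte 0xF3 = 11110011 → 4-byte char #2 = F3 9E B1 87.
Offset 8: leading byte 0x2C = 00101100 → 1-byte char #3 = 2C.
Offset 9: leading byte 0x5A = 01011010 → 1-byte char #4 = 5A.
Offset 10: leading byte 0xE1 = 11100001 → 3-byte char #5 = E1 84 90.
Offset 13: leading byte 0xE2 = 11100010 → 3-byte char #6 = E2 89 9F.
Leading byte 0xE2 = 11100010 matches 1110xxxx → 3-byte sequence.
Byte 1: 0xE2 = 11100010, payload 0010 (4 bits).
Byte 2: 0x89 = 10001001 (10xxxxxx ✓), payload 001001.
Byte 3: 0x9F = 10011111 (10xxxxxx ✓), payload 011111.
Concatenate: 0010001001011111 = 0x225F (16 bits → U+225F).

U+225F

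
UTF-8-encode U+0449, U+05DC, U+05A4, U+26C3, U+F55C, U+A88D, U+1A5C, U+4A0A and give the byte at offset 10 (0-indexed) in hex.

0x95

U+0449 → 2-byte form D1 89 at offsets 0–1.
U+05DC → 2-byte form D7 9C at offsets 2–3.
U+05A4 → 2-byte form D6 A4 at offsets 4–5.
U+26C3 → 3-byte form E2 9B 83 at offsets 6–8.
U+F55C → 3-byte form EF 95 9C at offsets 9–11.
Offset 10 falls in char 5's range; it's byte 2 of EF 95 9C = 0x95.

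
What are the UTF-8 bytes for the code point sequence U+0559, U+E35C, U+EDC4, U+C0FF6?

D5 99 EE 8D 9C EE B7 84 F3 80 BF B6

U+0559: 2-byte form → D5 99.
U+E35C: 3-byte form → EE 8D 9C.
U+EDC4: 3-byte form → EE B7 84.
U+C0FF6: 4-byte form → F3 80 BF B6.
Concatenated (12 bytes): D5 99 EE 8D 9C EE B7 84 F3 80 BF B6.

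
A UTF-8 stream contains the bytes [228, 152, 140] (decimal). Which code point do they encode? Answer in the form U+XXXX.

U+460C

Leading byte 0xE4 = 11100100 matches 1110xxxx → 3-byte sequence.
Byte 1: 0xE4 = 11100100, payload 0100 (4 bits).
Byte 2: 0x98 = 10011000 (10xxxxxx ✓), payload 011000.
Byte 3: 0x8C = 10001100 (10xxxxxx ✓), payload 001100.
Concatenate: 0100011000001100 = 0x460C (16 bits → U+460C).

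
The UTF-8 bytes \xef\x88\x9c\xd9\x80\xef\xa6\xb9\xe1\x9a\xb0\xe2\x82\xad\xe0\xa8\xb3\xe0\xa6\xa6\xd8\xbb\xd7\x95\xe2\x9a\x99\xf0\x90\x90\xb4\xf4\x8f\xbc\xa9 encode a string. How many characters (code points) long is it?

Byte at offset 0: 0xEF = 11101111 → 3-byte char (#1). Advance 3.
Byte at offset 3: 0xD9 = 11011001 → 2-byte char (#2). Advance 2.
Byte at offset 5: 0xEF = 11101111 → 3-byte char (#3). Advance 3.
Byte at offset 8: 0xE1 = 11100001 → 3-byte char (#4). Advance 3.
Byte at offset 11: 0xE2 = 11100010 → 3-byte char (#5). Advance 3.
Byte at offset 14: 0xE0 = 11100000 → 3-byte char (#6). Advance 3.
Byte at offset 17: 0xE0 = 11100000 → 3-byte char (#7). Advance 3.
Byte at offset 20: 0xD8 = 11011000 → 2-byte char (#8). Advance 2.
Byte at offset 22: 0xD7 = 11010111 → 2-byte char (#9). Advance 2.
Byte at offset 24: 0xE2 = 11100010 → 3-byte char (#10). Advance 3.
Byte at offset 27: 0xF0 = 11110000 → 4-byte char (#11). Advance 4.
Byte at offset 31: 0xF4 = 11110100 → 4-byte char (#12). Advance 4.
Reached end at offset 35 after 12 code points.

12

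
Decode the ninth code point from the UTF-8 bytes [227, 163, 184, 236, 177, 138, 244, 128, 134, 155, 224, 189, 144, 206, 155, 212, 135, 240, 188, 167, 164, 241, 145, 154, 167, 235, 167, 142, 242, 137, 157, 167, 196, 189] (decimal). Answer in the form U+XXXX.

Offset 0: leading byte 0xE3 = 11100011 → 3-byte char #1 = E3 A3 B8.
Offset 3: leading byte 0xEC = 11101100 → 3-byte char #2 = EC B1 8A.
Offset 6: leading byte 0xF4 = 11110100 → 4-byte char #3 = F4 80 86 9B.
Offset 10: leading byte 0xE0 = 11100000 → 3-byte char #4 = E0 BD 90.
Offset 13: leading byte 0xCE = 11001110 → 2-byte char #5 = CE 9B.
Offset 15: leading byte 0xD4 = 11010100 → 2-byte char #6 = D4 87.
Offset 17: leading byte 0xF0 = 11110000 → 4-byte char #7 = F0 BC A7 A4.
Offset 21: leading byte 0xF1 = 11110001 → 4-byte char #8 = F1 91 9A A7.
Offset 25: leading byte 0xEB = 11101011 → 3-byte char #9 = EB A7 8E.
Leading byte 0xEB = 11101011 matches 1110xxxx → 3-byte sequence.
Byte 1: 0xEB = 11101011, payload 1011 (4 bits).
Byte 2: 0xA7 = 10100111 (10xxxxxx ✓), payload 100111.
Byte 3: 0x8E = 10001110 (10xxxxxx ✓), payload 001110.
Concatenate: 1011100111001110 = 0xB9CE (16 bits → U+B9CE).

U+B9CE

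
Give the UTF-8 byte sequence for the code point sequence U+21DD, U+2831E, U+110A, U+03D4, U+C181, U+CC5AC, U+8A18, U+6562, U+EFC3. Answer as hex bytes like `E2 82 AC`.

E2 87 9D F0 A8 8C 9E E1 84 8A CF 94 EC 86 81 F3 8C 96 AC E8 A8 98 E6 95 A2 EE BF 83

U+21DD: 3-byte form → E2 87 9D.
U+2831E: 4-byte form → F0 A8 8C 9E.
U+110A: 3-byte form → E1 84 8A.
U+03D4: 2-byte form → CF 94.
U+C181: 3-byte form → EC 86 81.
U+CC5AC: 4-byte form → F3 8C 96 AC.
U+8A18: 3-byte form → E8 A8 98.
U+6562: 3-byte form → E6 95 A2.
U+EFC3: 3-byte form → EE BF 83.
Concatenated (28 bytes): E2 87 9D F0 A8 8C 9E E1 84 8A CF 94 EC 86 81 F3 8C 96 AC E8 A8 98 E6 95 A2 EE BF 83.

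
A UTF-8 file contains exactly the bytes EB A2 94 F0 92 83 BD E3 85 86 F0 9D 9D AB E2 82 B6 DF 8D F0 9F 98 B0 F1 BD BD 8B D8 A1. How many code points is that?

Byte at offset 0: 0xEB = 11101011 → 3-byte char (#1). Advance 3.
Byte at offset 3: 0xF0 = 11110000 → 4-byte char (#2). Advance 4.
Byte at offset 7: 0xE3 = 11100011 → 3-byte char (#3). Advance 3.
Byte at offset 10: 0xF0 = 11110000 → 4-byte char (#4). Advance 4.
Byte at offset 14: 0xE2 = 11100010 → 3-byte char (#5). Advance 3.
Byte at offset 17: 0xDF = 11011111 → 2-byte char (#6). Advance 2.
Byte at offset 19: 0xF0 = 11110000 → 4-byte char (#7). Advance 4.
Byte at offset 23: 0xF1 = 11110001 → 4-byte char (#8). Advance 4.
Byte at offset 27: 0xD8 = 11011000 → 2-byte char (#9). Advance 2.
Reached end at offset 29 after 9 code points.

9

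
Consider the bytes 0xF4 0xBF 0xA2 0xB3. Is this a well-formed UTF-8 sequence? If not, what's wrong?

Leading byte 0xF4 = 11110100 → 4-byte form.
Payload = 0x13F8B3, which exceeds U+10FFFF, the maximum Unicode code point. (Leading bytes F5–FF, or F4 followed by ≥ 0x90, are invalid.)

invalid (encodes a value above U+10FFFF)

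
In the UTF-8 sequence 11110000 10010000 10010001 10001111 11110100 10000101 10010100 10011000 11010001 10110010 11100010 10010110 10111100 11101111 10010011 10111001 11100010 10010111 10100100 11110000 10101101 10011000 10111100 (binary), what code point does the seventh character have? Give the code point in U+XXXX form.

Offset 0: leading byte 0xF0 = 11110000 → 4-byte char #1 = F0 90 91 8F.
Offset 4: leading byte 0xF4 = 11110100 → 4-byte char #2 = F4 85 94 98.
Offset 8: leading byte 0xD1 = 11010001 → 2-byte char #3 = D1 B2.
Offset 10: leading byte 0xE2 = 11100010 → 3-byte char #4 = E2 96 BC.
Offset 13: leading byte 0xEF = 11101111 → 3-byte char #5 = EF 93 B9.
Offset 16: leading byte 0xE2 = 11100010 → 3-byte char #6 = E2 97 A4.
Offset 19: leading byte 0xF0 = 11110000 → 4-byte char #7 = F0 AD 98 BC.
Leading byte 0xF0 = 11110000 matches 11110xxx → 4-byte sequence.
Byte 1: 0xF0 = 11110000, payload 000 (3 bits).
Byte 2: 0xAD = 10101101 (10xxxxxx ✓), payload 101101.
Byte 3: 0x98 = 10011000 (10xxxxxx ✓), payload 011000.
Byte 4: 0xBC = 10111100 (10xxxxxx ✓), payload 111100.
Concatenate: 000101101011000111100 = 0x2D63C (21 bits → U+2D63C).

U+2D63C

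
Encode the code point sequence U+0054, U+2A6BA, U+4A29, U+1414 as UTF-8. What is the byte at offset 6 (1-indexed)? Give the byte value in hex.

1-indexed offset 6 is 0-indexed offset 5.
U+0054 → 1-byte form 54 at offsets 0–0.
U+2A6BA → 4-byte form F0 AA 9A BA at offsets 1–4.
U+4A29 → 3-byte form E4 A8 A9 at offsets 5–7.
Offset 5 falls in char 3's range; it's byte 1 of E4 A8 A9 = 0xE4.

0xE4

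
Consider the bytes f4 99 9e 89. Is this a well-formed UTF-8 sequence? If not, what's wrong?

invalid (encodes a value above U+10FFFF)

Leading byte 0xF4 = 11110100 → 4-byte form.
Payload = 0x119789, which exceeds U+10FFFF, the maximum Unicode code point. (Leading bytes F5–FF, or F4 followed by ≥ 0x90, are invalid.)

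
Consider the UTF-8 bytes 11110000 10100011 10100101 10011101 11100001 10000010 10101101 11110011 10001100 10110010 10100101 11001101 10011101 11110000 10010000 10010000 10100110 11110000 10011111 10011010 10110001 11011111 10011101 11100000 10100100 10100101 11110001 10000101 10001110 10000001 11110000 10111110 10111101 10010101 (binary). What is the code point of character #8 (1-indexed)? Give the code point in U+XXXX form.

Offset 0: leading byte 0xF0 = 11110000 → 4-byte char #1 = F0 A3 A5 9D.
Offset 4: leading byte 0xE1 = 11100001 → 3-byte char #2 = E1 82 AD.
Offset 7: leading byte 0xF3 = 11110011 → 4-byte char #3 = F3 8C B2 A5.
Offset 11: leading byte 0xCD = 11001101 → 2-byte char #4 = CD 9D.
Offset 13: leading byte 0xF0 = 11110000 → 4-byte char #5 = F0 90 90 A6.
Offset 17: leading byte 0xF0 = 11110000 → 4-byte char #6 = F0 9F 9A B1.
Offset 21: leading byte 0xDF = 11011111 → 2-byte char #7 = DF 9D.
Offset 23: leading byte 0xE0 = 11100000 → 3-byte char #8 = E0 A4 A5.
Leading byte 0xE0 = 11100000 matches 1110xxxx → 3-byte sequence.
Byte 1: 0xE0 = 11100000, payload 0000 (4 bits).
Byte 2: 0xA4 = 10100100 (10xxxxxx ✓), payload 100100.
Byte 3: 0xA5 = 10100101 (10xxxxxx ✓), payload 100101.
Concatenate: 0000100100100101 = 0x925 (16 bits → U+0925).

U+0925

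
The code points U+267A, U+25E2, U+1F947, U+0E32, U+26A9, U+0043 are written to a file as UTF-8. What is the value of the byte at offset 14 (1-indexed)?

0xE2

1-indexed offset 14 is 0-indexed offset 13.
U+267A → 3-byte form E2 99 BA at offsets 0–2.
U+25E2 → 3-byte form E2 97 A2 at offsets 3–5.
U+1F947 → 4-byte form F0 9F A5 87 at offsets 6–9.
U+0E32 → 3-byte form E0 B8 B2 at offsets 10–12.
U+26A9 → 3-byte form E2 9A A9 at offsets 13–15.
Offset 13 falls in char 5's range; it's byte 1 of E2 9A A9 = 0xE2.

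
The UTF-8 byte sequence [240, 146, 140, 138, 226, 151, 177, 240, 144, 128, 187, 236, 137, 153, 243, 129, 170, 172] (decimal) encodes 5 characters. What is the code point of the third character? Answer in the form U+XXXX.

Offset 0: leading byte 0xF0 = 11110000 → 4-byte char #1 = F0 92 8C 8A.
Offset 4: leading byte 0xE2 = 11100010 → 3-byte char #2 = E2 97 B1.
Offset 7: leading byte 0xF0 = 11110000 → 4-byte char #3 = F0 90 80 BB.
Leading byte 0xF0 = 11110000 matches 11110xxx → 4-byte sequence.
Byte 1: 0xF0 = 11110000, payload 000 (3 bits).
Byte 2: 0x90 = 10010000 (10xxxxxx ✓), payload 010000.
Byte 3: 0x80 = 10000000 (10xxxxxx ✓), payload 000000.
Byte 4: 0xBB = 10111011 (10xxxxxx ✓), payload 111011.
Concatenate: 000010000000000111011 = 0x1003B (21 bits → U+1003B).

U+1003B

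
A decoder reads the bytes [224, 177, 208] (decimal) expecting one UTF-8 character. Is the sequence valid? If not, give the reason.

Leading byte 0xE0 = 11100000 → 3-byte form.
Byte 3 is 0xD0 = 11010000, which is not 10xxxxxx — expected a continuation byte.

invalid (non-continuation byte where continuation expected)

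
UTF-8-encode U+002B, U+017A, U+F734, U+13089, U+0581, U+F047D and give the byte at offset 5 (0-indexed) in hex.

U+002B → 1-byte form 2B at offsets 0–0.
U+017A → 2-byte form C5 BA at offsets 1–2.
U+F734 → 3-byte form EF 9C B4 at offsets 3–5.
Offset 5 falls in char 3's range; it's byte 3 of EF 9C B4 = 0xB4.

0xB4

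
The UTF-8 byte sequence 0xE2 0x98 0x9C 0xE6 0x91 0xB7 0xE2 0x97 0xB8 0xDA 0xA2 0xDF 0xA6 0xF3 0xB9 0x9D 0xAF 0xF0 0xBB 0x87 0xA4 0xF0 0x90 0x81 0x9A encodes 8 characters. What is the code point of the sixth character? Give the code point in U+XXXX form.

Offset 0: leading byte 0xE2 = 11100010 → 3-byte char #1 = E2 98 9C.
Offset 3: leading byte 0xE6 = 11100110 → 3-byte char #2 = E6 91 B7.
Offset 6: leading byte 0xE2 = 11100010 → 3-byte char #3 = E2 97 B8.
Offset 9: leading byte 0xDA = 11011010 → 2-byte char #4 = DA A2.
Offset 11: leading byte 0xDF = 11011111 → 2-byte char #5 = DF A6.
Offset 13: leading byte 0xF3 = 11110011 → 4-byte char #6 = F3 B9 9D AF.
Leading byte 0xF3 = 11110011 matches 11110xxx → 4-byte sequence.
Byte 1: 0xF3 = 11110011, payload 011 (3 bits).
Byte 2: 0xB9 = 10111001 (10xxxxxx ✓), payload 111001.
Byte 3: 0x9D = 10011101 (10xxxxxx ✓), payload 011101.
Byte 4: 0xAF = 10101111 (10xxxxxx ✓), payload 101111.
Concatenate: 011111001011101101111 = 0xF976F (21 bits → U+F976F).

U+F976F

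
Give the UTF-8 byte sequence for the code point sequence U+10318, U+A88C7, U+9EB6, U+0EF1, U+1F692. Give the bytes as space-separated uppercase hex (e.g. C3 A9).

F0 90 8C 98 F2 A8 A3 87 E9 BA B6 E0 BB B1 F0 9F 9A 92

U+10318: 4-byte form → F0 90 8C 98.
U+A88C7: 4-byte form → F2 A8 A3 87.
U+9EB6: 3-byte form → E9 BA B6.
U+0EF1: 3-byte form → E0 BB B1.
U+1F692: 4-byte form → F0 9F 9A 92.
Concatenated (18 bytes): F0 90 8C 98 F2 A8 A3 87 E9 BA B6 E0 BB B1 F0 9F 9A 92.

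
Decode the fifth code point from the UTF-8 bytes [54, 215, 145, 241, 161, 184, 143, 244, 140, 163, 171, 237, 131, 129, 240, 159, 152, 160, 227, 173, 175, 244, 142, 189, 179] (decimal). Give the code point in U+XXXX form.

Offset 0: leading byte 0x36 = 00110110 → 1-byte char #1 = 36.
Offset 1: leading byte 0xD7 = 11010111 → 2-byte char #2 = D7 91.
Offset 3: leading byte 0xF1 = 11110001 → 4-byte char #3 = F1 A1 B8 8F.
Offset 7: leading byte 0xF4 = 11110100 → 4-byte char #4 = F4 8C A3 AB.
Offset 11: leading byte 0xED = 11101101 → 3-byte char #5 = ED 83 81.
Leading byte 0xED = 11101101 matches 1110xxxx → 3-byte sequence.
Byte 1: 0xED = 11101101, payload 1101 (4 bits).
Byte 2: 0x83 = 10000011 (10xxxxxx ✓), payload 000011.
Byte 3: 0x81 = 10000001 (10xxxxxx ✓), payload 000001.
Concatenate: 1101000011000001 = 0xD0C1 (16 bits → U+D0C1).

U+D0C1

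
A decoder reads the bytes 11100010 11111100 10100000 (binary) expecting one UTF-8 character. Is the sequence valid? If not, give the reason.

invalid (non-continuation byte where continuation expected)

Leading byte 0xE2 = 11100010 → 3-byte form.
Byte 2 is 0xFC = 11111100, which is not 10xxxxxx — expected a continuation byte.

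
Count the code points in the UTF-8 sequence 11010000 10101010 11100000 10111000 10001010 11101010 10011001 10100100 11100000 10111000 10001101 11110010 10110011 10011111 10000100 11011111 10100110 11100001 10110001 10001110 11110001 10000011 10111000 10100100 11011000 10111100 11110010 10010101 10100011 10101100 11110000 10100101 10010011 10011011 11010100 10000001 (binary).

12

Byte at offset 0: 0xD0 = 11010000 → 2-byte char (#1). Advance 2.
Byte at offset 2: 0xE0 = 11100000 → 3-byte char (#2). Advance 3.
Byte at offset 5: 0xEA = 11101010 → 3-byte char (#3). Advance 3.
Byte at offset 8: 0xE0 = 11100000 → 3-byte char (#4). Advance 3.
Byte at offset 11: 0xF2 = 11110010 → 4-byte char (#5). Advance 4.
Byte at offset 15: 0xDF = 11011111 → 2-byte char (#6). Advance 2.
Byte at offset 17: 0xE1 = 11100001 → 3-byte char (#7). Advance 3.
Byte at offset 20: 0xF1 = 11110001 → 4-byte char (#8). Advance 4.
Byte at offset 24: 0xD8 = 11011000 → 2-byte char (#9). Advance 2.
Byte at offset 26: 0xF2 = 11110010 → 4-byte char (#10). Advance 4.
Byte at offset 30: 0xF0 = 11110000 → 4-byte char (#11). Advance 4.
Byte at offset 34: 0xD4 = 11010100 → 2-byte char (#12). Advance 2.
Reached end at offset 36 after 12 code points.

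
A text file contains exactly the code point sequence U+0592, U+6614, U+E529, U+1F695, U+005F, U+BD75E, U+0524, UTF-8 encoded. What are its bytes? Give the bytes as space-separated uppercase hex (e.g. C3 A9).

D6 92 E6 98 94 EE 94 A9 F0 9F 9A 95 5F F2 BD 9D 9E D4 A4

U+0592: 2-byte form → D6 92.
U+6614: 3-byte form → E6 98 94.
U+E529: 3-byte form → EE 94 A9.
U+1F695: 4-byte form → F0 9F 9A 95.
U+005F: 1-byte form → 5F.
U+BD75E: 4-byte form → F2 BD 9D 9E.
U+0524: 2-byte form → D4 A4.
Concatenated (19 bytes): D6 92 E6 98 94 EE 94 A9 F0 9F 9A 95 5F F2 BD 9D 9E D4 A4.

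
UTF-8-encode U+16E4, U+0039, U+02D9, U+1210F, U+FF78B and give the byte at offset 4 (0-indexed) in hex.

U+16E4 → 3-byte form E1 9B A4 at offsets 0–2.
U+0039 → 1-byte form 39 at offsets 3–3.
U+02D9 → 2-byte form CB 99 at offsets 4–5.
Offset 4 falls in char 3's range; it's byte 1 of CB 99 = 0xCB.

0xCB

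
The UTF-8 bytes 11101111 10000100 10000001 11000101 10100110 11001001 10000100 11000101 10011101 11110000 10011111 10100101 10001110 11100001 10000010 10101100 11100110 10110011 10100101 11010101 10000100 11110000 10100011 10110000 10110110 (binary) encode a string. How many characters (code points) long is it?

Byte at offset 0: 0xEF = 11101111 → 3-byte char (#1). Advance 3.
Byte at offset 3: 0xC5 = 11000101 → 2-byte char (#2). Advance 2.
Byte at offset 5: 0xC9 = 11001001 → 2-byte char (#3). Advance 2.
Byte at offset 7: 0xC5 = 11000101 → 2-byte char (#4). Advance 2.
Byte at offset 9: 0xF0 = 11110000 → 4-byte char (#5). Advance 4.
Byte at offset 13: 0xE1 = 11100001 → 3-byte char (#6). Advance 3.
Byte at offset 16: 0xE6 = 11100110 → 3-byte char (#7). Advance 3.
Byte at offset 19: 0xD5 = 11010101 → 2-byte char (#8). Advance 2.
Byte at offset 21: 0xF0 = 11110000 → 4-byte char (#9). Advance 4.
Reached end at offset 25 after 9 code points.

9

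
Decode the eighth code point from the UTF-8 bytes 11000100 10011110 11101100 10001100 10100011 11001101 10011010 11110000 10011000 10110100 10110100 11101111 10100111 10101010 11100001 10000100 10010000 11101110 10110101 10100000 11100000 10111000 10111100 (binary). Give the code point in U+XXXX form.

U+0E3C

Offset 0: leading byte 0xC4 = 11000100 → 2-byte char #1 = C4 9E.
Offset 2: leading byte 0xEC = 11101100 → 3-byte char #2 = EC 8C A3.
Offset 5: leading byte 0xCD = 11001101 → 2-byte char #3 = CD 9A.
Offset 7: leading byte 0xF0 = 11110000 → 4-byte char #4 = F0 98 B4 B4.
Offset 11: leading byte 0xEF = 11101111 → 3-byte char #5 = EF A7 AA.
Offset 14: leading byte 0xE1 = 11100001 → 3-byte char #6 = E1 84 90.
Offset 17: leading byte 0xEE = 11101110 → 3-byte char #7 = EE B5 A0.
Offset 20: leading byte 0xE0 = 11100000 → 3-byte char #8 = E0 B8 BC.
Leading byte 0xE0 = 11100000 matches 1110xxxx → 3-byte sequence.
Byte 1: 0xE0 = 11100000, payload 0000 (4 bits).
Byte 2: 0xB8 = 10111000 (10xxxxxx ✓), payload 111000.
Byte 3: 0xBC = 10111100 (10xxxxxx ✓), payload 111100.
Concatenate: 0000111000111100 = 0xE3C (16 bits → U+0E3C).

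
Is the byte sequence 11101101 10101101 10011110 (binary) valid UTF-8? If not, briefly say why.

invalid (encodes a surrogate (U+D800–U+DFFF))

Structurally a 3-byte sequence; payload = 0xDB5E.
But 0xDB5E is in U+D800–U+DFFF, the surrogate range. Surrogates are not Unicode scalar values and are forbidden in UTF-8.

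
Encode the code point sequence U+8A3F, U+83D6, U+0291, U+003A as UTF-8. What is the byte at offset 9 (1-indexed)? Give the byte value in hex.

0x3A

1-indexed offset 9 is 0-indexed offset 8.
U+8A3F → 3-byte form E8 A8 BF at offsets 0–2.
U+83D6 → 3-byte form E8 8F 96 at offsets 3–5.
U+0291 → 2-byte form CA 91 at offsets 6–7.
U+003A → 1-byte form 3A at offsets 8–8.
Offset 8 falls in char 4's range; it's byte 1 of 3A = 0x3A.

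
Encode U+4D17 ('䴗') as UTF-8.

E4 B4 97

U+4D17 = 0x4D17 = 19735 decimal. In range U+0800–U+FFFF → 3-byte form: 1110xxxx 10xxxxxx 10xxxxxx.
Binary (16 bits): 0100110100010111.
Split 4+6+6: 0100 | 110100 | 010111.
Byte 1: 11100100 = 0xE4.
Byte 2: 10110100 = 0xB4.
Byte 3: 10010111 = 0x97.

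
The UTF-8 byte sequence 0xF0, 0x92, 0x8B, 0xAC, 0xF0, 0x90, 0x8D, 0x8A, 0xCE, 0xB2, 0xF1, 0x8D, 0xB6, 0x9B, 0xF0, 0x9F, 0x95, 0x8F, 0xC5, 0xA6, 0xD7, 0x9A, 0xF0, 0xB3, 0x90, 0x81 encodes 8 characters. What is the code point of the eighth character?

U+33401

Offset 0: leading byte 0xF0 = 11110000 → 4-byte char #1 = F0 92 8B AC.
Offset 4: leading byte 0xF0 = 11110000 → 4-byte char #2 = F0 90 8D 8A.
Offset 8: leading byte 0xCE = 11001110 → 2-byte char #3 = CE B2.
Offset 10: leading byte 0xF1 = 11110001 → 4-byte char #4 = F1 8D B6 9B.
Offset 14: leading byte 0xF0 = 11110000 → 4-byte char #5 = F0 9F 95 8F.
Offset 18: leading byte 0xC5 = 11000101 → 2-byte char #6 = C5 A6.
Offset 20: leading byte 0xD7 = 11010111 → 2-byte char #7 = D7 9A.
Offset 22: leading byte 0xF0 = 11110000 → 4-byte char #8 = F0 B3 90 81.
Leading byte 0xF0 = 11110000 matches 11110xxx → 4-byte sequence.
Byte 1: 0xF0 = 11110000, payload 000 (3 bits).
Byte 2: 0xB3 = 10110011 (10xxxxxx ✓), payload 110011.
Byte 3: 0x90 = 10010000 (10xxxxxx ✓), payload 010000.
Byte 4: 0x81 = 10000001 (10xxxxxx ✓), payload 000001.
Concatenate: 000110011010000000001 = 0x33401 (21 bits → U+33401).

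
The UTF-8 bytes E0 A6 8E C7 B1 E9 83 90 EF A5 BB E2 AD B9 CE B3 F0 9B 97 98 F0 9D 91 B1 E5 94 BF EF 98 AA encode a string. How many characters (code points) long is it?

10

Byte at offset 0: 0xE0 = 11100000 → 3-byte char (#1). Advance 3.
Byte at offset 3: 0xC7 = 11000111 → 2-byte char (#2). Advance 2.
Byte at offset 5: 0xE9 = 11101001 → 3-byte char (#3). Advance 3.
Byte at offset 8: 0xEF = 11101111 → 3-byte char (#4). Advance 3.
Byte at offset 11: 0xE2 = 11100010 → 3-byte char (#5). Advance 3.
Byte at offset 14: 0xCE = 11001110 → 2-byte char (#6). Advance 2.
Byte at offset 16: 0xF0 = 11110000 → 4-byte char (#7). Advance 4.
Byte at offset 20: 0xF0 = 11110000 → 4-byte char (#8). Advance 4.
Byte at offset 24: 0xE5 = 11100101 → 3-byte char (#9). Advance 3.
Byte at offset 27: 0xEF = 11101111 → 3-byte char (#10). Advance 3.
Reached end at offset 30 after 10 code points.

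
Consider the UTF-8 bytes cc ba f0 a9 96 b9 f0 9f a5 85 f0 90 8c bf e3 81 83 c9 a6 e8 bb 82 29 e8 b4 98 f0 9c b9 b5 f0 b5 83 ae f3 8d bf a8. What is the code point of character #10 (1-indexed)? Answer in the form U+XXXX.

Offset 0: leading byte 0xCC = 11001100 → 2-byte char #1 = CC BA.
Offset 2: leading byte 0xF0 = 11110000 → 4-byte char #2 = F0 A9 96 B9.
Offset 6: leading byte 0xF0 = 11110000 → 4-byte char #3 = F0 9F A5 85.
Offset 10: leading byte 0xF0 = 11110000 → 4-byte char #4 = F0 90 8C BF.
Offset 14: leading byte 0xE3 = 11100011 → 3-byte char #5 = E3 81 83.
Offset 17: leading byte 0xC9 = 11001001 → 2-byte char #6 = C9 A6.
Offset 19: leading byte 0xE8 = 11101000 → 3-byte char #7 = E8 BB 82.
Offset 22: leading byte 0x29 = 00101001 → 1-byte char #8 = 29.
Offset 23: leading byte 0xE8 = 11101000 → 3-byte char #9 = E8 B4 98.
Offset 26: leading byte 0xF0 = 11110000 → 4-byte char #10 = F0 9C B9 B5.
Leading byte 0xF0 = 11110000 matches 11110xxx → 4-byte sequence.
Byte 1: 0xF0 = 11110000, payload 000 (3 bits).
Byte 2: 0x9C = 10011100 (10xxxxxx ✓), payload 011100.
Byte 3: 0xB9 = 10111001 (10xxxxxx ✓), payload 111001.
Byte 4: 0xB5 = 10110101 (10xxxxxx ✓), payload 110101.
Concatenate: 000011100111001110101 = 0x1CE75 (21 bits → U+1CE75).

U+1CE75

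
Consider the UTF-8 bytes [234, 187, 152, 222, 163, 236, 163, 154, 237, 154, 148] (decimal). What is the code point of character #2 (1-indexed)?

Offset 0: leading byte 0xEA = 11101010 → 3-byte char #1 = EA BB 98.
Offset 3: leading byte 0xDE = 11011110 → 2-byte char #2 = DE A3.
Leading byte 0xDE = 11011110 matches 110xxxxx → 2-byte sequence.
Byte 1: 0xDE = 11011110, payload 11110 (5 bits).
Byte 2: 0xA3 = 10100011 (10xxxxxx ✓), payload 100011.
Concatenate: 11110100011 = 0x7A3 (11 bits → U+07A3).

U+07A3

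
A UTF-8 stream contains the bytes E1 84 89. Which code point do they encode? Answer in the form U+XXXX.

Leading byte 0xE1 = 11100001 matches 1110xxxx → 3-byte sequence.
Byte 1: 0xE1 = 11100001, payload 0001 (4 bits).
Byte 2: 0x84 = 10000100 (10xxxxxx ✓), payload 000100.
Byte 3: 0x89 = 10001001 (10xxxxxx ✓), payload 001001.
Concatenate: 0001000100001001 = 0x1109 (16 bits → U+1109).

U+1109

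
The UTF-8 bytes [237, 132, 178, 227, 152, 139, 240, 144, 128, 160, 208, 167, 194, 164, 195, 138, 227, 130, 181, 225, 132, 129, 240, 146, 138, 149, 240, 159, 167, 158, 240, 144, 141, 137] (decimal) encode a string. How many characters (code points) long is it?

11

Byte at offset 0: 0xED = 11101101 → 3-byte char (#1). Advance 3.
Byte at offset 3: 0xE3 = 11100011 → 3-byte char (#2). Advance 3.
Byte at offset 6: 0xF0 = 11110000 → 4-byte char (#3). Advance 4.
Byte at offset 10: 0xD0 = 11010000 → 2-byte char (#4). Advance 2.
Byte at offset 12: 0xC2 = 11000010 → 2-byte char (#5). Advance 2.
Byte at offset 14: 0xC3 = 11000011 → 2-byte char (#6). Advance 2.
Byte at offset 16: 0xE3 = 11100011 → 3-byte char (#7). Advance 3.
Byte at offset 19: 0xE1 = 11100001 → 3-byte char (#8). Advance 3.
Byte at offset 22: 0xF0 = 11110000 → 4-byte char (#9). Advance 4.
Byte at offset 26: 0xF0 = 11110000 → 4-byte char (#10). Advance 4.
Byte at offset 30: 0xF0 = 11110000 → 4-byte char (#11). Advance 4.
Reached end at offset 34 after 11 code points.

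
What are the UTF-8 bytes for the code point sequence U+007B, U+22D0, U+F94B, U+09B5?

7B E2 8B 90 EF A5 8B E0 A6 B5

U+007B: 1-byte form → 7B.
U+22D0: 3-byte form → E2 8B 90.
U+F94B: 3-byte form → EF A5 8B.
U+09B5: 3-byte form → E0 A6 B5.
Concatenated (10 bytes): 7B E2 8B 90 EF A5 8B E0 A6 B5.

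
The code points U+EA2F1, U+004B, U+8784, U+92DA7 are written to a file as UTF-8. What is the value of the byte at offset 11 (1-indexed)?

1-indexed offset 11 is 0-indexed offset 10.
U+EA2F1 → 4-byte form F3 AA 8B B1 at offsets 0–3.
U+004B → 1-byte form 4B at offsets 4–4.
U+8784 → 3-byte form E8 9E 84 at offsets 5–7.
U+92DA7 → 4-byte form F2 92 B6 A7 at offsets 8–11.
Offset 10 falls in char 4's range; it's byte 3 of F2 92 B6 A7 = 0xB6.

0xB6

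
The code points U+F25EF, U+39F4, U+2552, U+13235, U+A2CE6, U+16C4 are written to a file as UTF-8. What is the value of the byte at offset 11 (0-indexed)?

U+F25EF → 4-byte form F3 B2 97 AF at offsets 0–3.
U+39F4 → 3-byte form E3 A7 B4 at offsets 4–6.
U+2552 → 3-byte form E2 95 92 at offsets 7–9.
U+13235 → 4-byte form F0 93 88 B5 at offsets 10–13.
Offset 11 falls in char 4's range; it's byte 2 of F0 93 88 B5 = 0x93.

0x93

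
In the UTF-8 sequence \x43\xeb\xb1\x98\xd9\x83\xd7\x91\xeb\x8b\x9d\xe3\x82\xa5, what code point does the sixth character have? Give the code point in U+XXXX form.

Offset 0: leading byte 0x43 = 01000011 → 1-byte char #1 = 43.
Offset 1: leading byte 0xEB = 11101011 → 3-byte char #2 = EB B1 98.
Offset 4: leading byte 0xD9 = 11011001 → 2-byte char #3 = D9 83.
Offset 6: leading byte 0xD7 = 11010111 → 2-byte char #4 = D7 91.
Offset 8: leading byte 0xEB = 11101011 → 3-byte char #5 = EB 8B 9D.
Offset 11: leading byte 0xE3 = 11100011 → 3-byte char #6 = E3 82 A5.
Leading byte 0xE3 = 11100011 matches 1110xxxx → 3-byte sequence.
Byte 1: 0xE3 = 11100011, payload 0011 (4 bits).
Byte 2: 0x82 = 10000010 (10xxxxxx ✓), payload 000010.
Byte 3: 0xA5 = 10100101 (10xxxxxx ✓), payload 100101.
Concatenate: 0011000010100101 = 0x30A5 (16 bits → U+30A5).

U+30A5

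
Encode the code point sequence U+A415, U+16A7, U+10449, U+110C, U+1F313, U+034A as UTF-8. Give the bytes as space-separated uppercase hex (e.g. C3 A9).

U+A415: 3-byte form → EA 90 95.
U+16A7: 3-byte form → E1 9A A7.
U+10449: 4-byte form → F0 90 91 89.
U+110C: 3-byte form → E1 84 8C.
U+1F313: 4-byte form → F0 9F 8C 93.
U+034A: 2-byte form → CD 8A.
Concatenated (19 bytes): EA 90 95 E1 9A A7 F0 90 91 89 E1 84 8C F0 9F 8C 93 CD 8A.

EA 90 95 E1 9A A7 F0 90 91 89 E1 84 8C F0 9F 8C 93 CD 8A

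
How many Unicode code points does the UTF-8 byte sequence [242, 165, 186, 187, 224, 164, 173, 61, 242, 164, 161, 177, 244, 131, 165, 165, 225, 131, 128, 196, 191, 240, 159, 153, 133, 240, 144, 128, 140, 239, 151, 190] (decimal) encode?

Byte at offset 0: 0xF2 = 11110010 → 4-byte char (#1). Advance 4.
Byte at offset 4: 0xE0 = 11100000 → 3-byte char (#2). Advance 3.
Byte at offset 7: 0x3D = 00111101 → 1-byte char (#3). Advance 1.
Byte at offset 8: 0xF2 = 11110010 → 4-byte char (#4). Advance 4.
Byte at offset 12: 0xF4 = 11110100 → 4-byte char (#5). Advance 4.
Byte at offset 16: 0xE1 = 11100001 → 3-byte char (#6). Advance 3.
Byte at offset 19: 0xC4 = 11000100 → 2-byte char (#7). Advance 2.
Byte at offset 21: 0xF0 = 11110000 → 4-byte char (#8). Advance 4.
Byte at offset 25: 0xF0 = 11110000 → 4-byte char (#9). Advance 4.
Byte at offset 29: 0xEF = 11101111 → 3-byte char (#10). Advance 3.
Reached end at offset 32 after 10 code points.

10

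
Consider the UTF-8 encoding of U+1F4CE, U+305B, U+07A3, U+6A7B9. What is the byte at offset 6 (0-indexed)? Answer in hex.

0x9B

U+1F4CE → 4-byte form F0 9F 93 8E at offsets 0–3.
U+305B → 3-byte form E3 81 9B at offsets 4–6.
Offset 6 falls in char 2's range; it's byte 3 of E3 81 9B = 0x9B.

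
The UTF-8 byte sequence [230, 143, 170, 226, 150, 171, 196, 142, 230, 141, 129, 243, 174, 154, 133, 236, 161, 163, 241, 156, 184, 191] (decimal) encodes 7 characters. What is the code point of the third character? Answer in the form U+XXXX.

Offset 0: leading byte 0xE6 = 11100110 → 3-byte char #1 = E6 8F AA.
Offset 3: leading byte 0xE2 = 11100010 → 3-byte char #2 = E2 96 AB.
Offset 6: leading byte 0xC4 = 11000100 → 2-byte char #3 = C4 8E.
Leading byte 0xC4 = 11000100 matches 110xxxxx → 2-byte sequence.
Byte 1: 0xC4 = 11000100, payload 00100 (5 bits).
Byte 2: 0x8E = 10001110 (10xxxxxx ✓), payload 001110.
Concatenate: 00100001110 = 0x10E (11 bits → U+010E).

U+010E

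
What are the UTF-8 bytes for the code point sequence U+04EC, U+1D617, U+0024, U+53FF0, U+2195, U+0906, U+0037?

U+04EC: 2-byte form → D3 AC.
U+1D617: 4-byte form → F0 9D 98 97.
U+0024: 1-byte form → 24.
U+53FF0: 4-byte form → F1 93 BF B0.
U+2195: 3-byte form → E2 86 95.
U+0906: 3-byte form → E0 A4 86.
U+0037: 1-byte form → 37.
Concatenated (18 bytes): D3 AC F0 9D 98 97 24 F1 93 BF B0 E2 86 95 E0 A4 86 37.

D3 AC F0 9D 98 97 24 F1 93 BF B0 E2 86 95 E0 A4 86 37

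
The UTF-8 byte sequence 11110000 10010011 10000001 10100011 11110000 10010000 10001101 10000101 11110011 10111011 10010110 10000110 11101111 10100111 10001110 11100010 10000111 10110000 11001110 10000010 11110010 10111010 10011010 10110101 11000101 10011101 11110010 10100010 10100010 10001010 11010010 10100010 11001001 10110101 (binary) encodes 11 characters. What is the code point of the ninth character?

U+A288A

Offset 0: leading byte 0xF0 = 11110000 → 4-byte char #1 = F0 93 81 A3.
Offset 4: leading byte 0xF0 = 11110000 → 4-byte char #2 = F0 90 8D 85.
Offset 8: leading byte 0xF3 = 11110011 → 4-byte char #3 = F3 BB 96 86.
Offset 12: leading byte 0xEF = 11101111 → 3-byte char #4 = EF A7 8E.
Offset 15: leading byte 0xE2 = 11100010 → 3-byte char #5 = E2 87 B0.
Offset 18: leading byte 0xCE = 11001110 → 2-byte char #6 = CE 82.
Offset 20: leading byte 0xF2 = 11110010 → 4-byte char #7 = F2 BA 9A B5.
Offset 24: leading byte 0xC5 = 11000101 → 2-byte char #8 = C5 9D.
Offset 26: leading byte 0xF2 = 11110010 → 4-byte char #9 = F2 A2 A2 8A.
Leading byte 0xF2 = 11110010 matches 11110xxx → 4-byte sequence.
Byte 1: 0xF2 = 11110010, payload 010 (3 bits).
Byte 2: 0xA2 = 10100010 (10xxxxxx ✓), payload 100010.
Byte 3: 0xA2 = 10100010 (10xxxxxx ✓), payload 100010.
Byte 4: 0x8A = 10001010 (10xxxxxx ✓), payload 001010.
Concatenate: 010100010100010001010 = 0xA288A (21 bits → U+A288A).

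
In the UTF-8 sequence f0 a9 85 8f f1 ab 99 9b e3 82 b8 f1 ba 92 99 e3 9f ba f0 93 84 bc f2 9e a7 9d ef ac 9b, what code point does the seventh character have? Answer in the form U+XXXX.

Offset 0: leading byte 0xF0 = 11110000 → 4-byte char #1 = F0 A9 85 8F.
Offset 4: leading byte 0xF1 = 11110001 → 4-byte char #2 = F1 AB 99 9B.
Offset 8: leading byte 0xE3 = 11100011 → 3-byte char #3 = E3 82 B8.
Offset 11: leading byte 0xF1 = 11110001 → 4-byte char #4 = F1 BA 92 99.
Offset 15: leading byte 0xE3 = 11100011 → 3-byte char #5 = E3 9F BA.
Offset 18: leading byte 0xF0 = 11110000 → 4-byte char #6 = F0 93 84 BC.
Offset 22: leading byte 0xF2 = 11110010 → 4-byte char #7 = F2 9E A7 9D.
Leading byte 0xF2 = 11110010 matches 11110xxx → 4-byte sequence.
Byte 1: 0xF2 = 11110010, payload 010 (3 bits).
Byte 2: 0x9E = 10011110 (10xxxxxx ✓), payload 011110.
Byte 3: 0xA7 = 10100111 (10xxxxxx ✓), payload 100111.
Byte 4: 0x9D = 10011101 (10xxxxxx ✓), payload 011101.
Concatenate: 010011110100111011101 = 0x9E9DD (21 bits → U+9E9DD).

U+9E9DD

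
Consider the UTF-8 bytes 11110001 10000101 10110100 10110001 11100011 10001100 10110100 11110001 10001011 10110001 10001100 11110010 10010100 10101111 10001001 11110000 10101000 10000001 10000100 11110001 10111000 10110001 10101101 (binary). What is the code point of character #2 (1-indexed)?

U+3334

Offset 0: leading byte 0xF1 = 11110001 → 4-byte char #1 = F1 85 B4 B1.
Offset 4: leading byte 0xE3 = 11100011 → 3-byte char #2 = E3 8C B4.
Leading byte 0xE3 = 11100011 matches 1110xxxx → 3-byte sequence.
Byte 1: 0xE3 = 11100011, payload 0011 (4 bits).
Byte 2: 0x8C = 10001100 (10xxxxxx ✓), payload 001100.
Byte 3: 0xB4 = 10110100 (10xxxxxx ✓), payload 110100.
Concatenate: 0011001100110100 = 0x3334 (16 bits → U+3334).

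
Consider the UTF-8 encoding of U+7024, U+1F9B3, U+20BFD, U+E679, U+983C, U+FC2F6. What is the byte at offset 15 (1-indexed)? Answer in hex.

1-indexed offset 15 is 0-indexed offset 14.
U+7024 → 3-byte form E7 80 A4 at offsets 0–2.
U+1F9B3 → 4-byte form F0 9F A6 B3 at offsets 3–6.
U+20BFD → 4-byte form F0 A0 AF BD at offsets 7–10.
U+E679 → 3-byte form EE 99 B9 at offsets 11–13.
U+983C → 3-byte form E9 A0 BC at offsets 14–16.
Offset 14 falls in char 5's range; it's byte 1 of E9 A0 BC = 0xE9.

0xE9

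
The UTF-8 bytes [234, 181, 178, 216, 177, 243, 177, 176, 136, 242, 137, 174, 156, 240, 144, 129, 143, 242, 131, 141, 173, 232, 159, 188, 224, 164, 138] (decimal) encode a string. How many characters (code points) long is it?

Byte at offset 0: 0xEA = 11101010 → 3-byte char (#1). Advance 3.
Byte at offset 3: 0xD8 = 11011000 → 2-byte char (#2). Advance 2.
Byte at offset 5: 0xF3 = 11110011 → 4-byte char (#3). Advance 4.
Byte at offset 9: 0xF2 = 11110010 → 4-byte char (#4). Advance 4.
Byte at offset 13: 0xF0 = 11110000 → 4-byte char (#5). Advance 4.
Byte at offset 17: 0xF2 = 11110010 → 4-byte char (#6). Advance 4.
Byte at offset 21: 0xE8 = 11101000 → 3-byte char (#7). Advance 3.
Byte at offset 24: 0xE0 = 11100000 → 3-byte char (#8). Advance 3.
Reached end at offset 27 after 8 code points.

8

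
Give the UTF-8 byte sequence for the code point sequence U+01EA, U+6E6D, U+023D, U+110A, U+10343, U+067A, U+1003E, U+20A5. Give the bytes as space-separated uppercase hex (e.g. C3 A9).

C7 AA E6 B9 AD C8 BD E1 84 8A F0 90 8D 83 D9 BA F0 90 80 BE E2 82 A5

U+01EA: 2-byte form → C7 AA.
U+6E6D: 3-byte form → E6 B9 AD.
U+023D: 2-byte form → C8 BD.
U+110A: 3-byte form → E1 84 8A.
U+10343: 4-byte form → F0 90 8D 83.
U+067A: 2-byte form → D9 BA.
U+1003E: 4-byte form → F0 90 80 BE.
U+20A5: 3-byte form → E2 82 A5.
Concatenated (23 bytes): C7 AA E6 B9 AD C8 BD E1 84 8A F0 90 8D 83 D9 BA F0 90 80 BE E2 82 A5.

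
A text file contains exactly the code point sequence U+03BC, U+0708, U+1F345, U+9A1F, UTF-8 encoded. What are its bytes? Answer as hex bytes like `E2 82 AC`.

U+03BC: 2-byte form → CE BC.
U+0708: 2-byte form → DC 88.
U+1F345: 4-byte form → F0 9F 8D 85.
U+9A1F: 3-byte form → E9 A8 9F.
Concatenated (11 bytes): CE BC DC 88 F0 9F 8D 85 E9 A8 9F.

CE BC DC 88 F0 9F 8D 85 E9 A8 9F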